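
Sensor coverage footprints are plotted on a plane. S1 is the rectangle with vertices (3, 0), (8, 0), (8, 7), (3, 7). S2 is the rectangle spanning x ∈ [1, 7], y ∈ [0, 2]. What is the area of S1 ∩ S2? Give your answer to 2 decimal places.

8.00

|S1∩S2|: x∈[3,7], y∈[0,2] → 4·2 = 8.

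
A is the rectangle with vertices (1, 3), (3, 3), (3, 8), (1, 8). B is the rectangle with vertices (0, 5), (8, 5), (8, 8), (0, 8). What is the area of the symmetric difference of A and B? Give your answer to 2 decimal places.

|A∩B|: x∈[1,3], y∈[5,8] → 2·3 = 6.
|A △ B| = |A| + |B| − 2·|A∩B| = 10 + 24 − 12 = 22.00.

22.00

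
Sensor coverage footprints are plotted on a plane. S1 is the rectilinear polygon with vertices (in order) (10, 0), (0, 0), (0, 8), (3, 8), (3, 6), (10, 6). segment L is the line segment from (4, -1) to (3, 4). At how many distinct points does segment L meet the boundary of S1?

The segment meets the boundary at (3.8,0).

1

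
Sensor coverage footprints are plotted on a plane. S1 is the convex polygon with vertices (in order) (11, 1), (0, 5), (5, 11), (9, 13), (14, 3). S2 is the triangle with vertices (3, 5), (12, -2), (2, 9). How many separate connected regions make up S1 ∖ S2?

S1 ∖ S2 splits into 2 disjoint pieces (area 71.2553, area 7.227).

2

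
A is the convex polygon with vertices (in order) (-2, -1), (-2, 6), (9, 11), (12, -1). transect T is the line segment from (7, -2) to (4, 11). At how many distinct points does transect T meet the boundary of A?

The segment meets the boundary at (4.475,8.943), (6.769,-1).

2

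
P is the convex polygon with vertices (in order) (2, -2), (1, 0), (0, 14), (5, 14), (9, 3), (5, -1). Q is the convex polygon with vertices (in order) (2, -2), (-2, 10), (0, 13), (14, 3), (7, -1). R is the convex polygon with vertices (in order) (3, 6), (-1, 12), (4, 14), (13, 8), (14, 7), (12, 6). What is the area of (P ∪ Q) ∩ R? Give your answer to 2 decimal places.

The region (P ∪ Q) ∩ R is the polygon with vertices (-0.545,12.182), (4,14), (5.32,13.12), (7.246,7.825), (9.8,6), (3,6), (-0.833,11.75).
By the shoelace formula its area is 43.85.

43.85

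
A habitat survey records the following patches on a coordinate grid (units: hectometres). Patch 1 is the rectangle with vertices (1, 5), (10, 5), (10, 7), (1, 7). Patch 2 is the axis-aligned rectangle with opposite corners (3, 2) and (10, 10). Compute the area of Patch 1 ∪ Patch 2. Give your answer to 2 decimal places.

By inclusion–exclusion:
Individual areas: |Patch 1| = 18, |Patch 2| = 56.
|Patch 1∩Patch 2|: x∈[3,10], y∈[5,7] → 7·2 = 14.
|Patch 1 ∪ Patch 2| = 74 − 14 = 60.00.

60.00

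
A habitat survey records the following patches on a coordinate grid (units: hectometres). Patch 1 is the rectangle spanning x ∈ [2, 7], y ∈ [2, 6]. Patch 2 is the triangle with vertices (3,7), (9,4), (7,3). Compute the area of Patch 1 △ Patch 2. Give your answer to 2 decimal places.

|Patch 1| = 20, |Patch 2| = 6, |Patch 1∩Patch 2| = 3.5.
|Patch 1 △ Patch 2| = |Patch 1| + |Patch 2| − 2·|Patch 1∩Patch 2| = 20 + 6 − 7 = 19.00.

19.00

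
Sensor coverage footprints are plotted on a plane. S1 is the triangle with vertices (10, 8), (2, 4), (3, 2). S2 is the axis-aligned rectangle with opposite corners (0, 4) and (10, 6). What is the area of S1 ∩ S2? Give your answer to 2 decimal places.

5.00

The intersection is the polygon with vertices (6,6), (7.667,6), (5.333,4), (2,4).
By the shoelace formula its area is 5.00.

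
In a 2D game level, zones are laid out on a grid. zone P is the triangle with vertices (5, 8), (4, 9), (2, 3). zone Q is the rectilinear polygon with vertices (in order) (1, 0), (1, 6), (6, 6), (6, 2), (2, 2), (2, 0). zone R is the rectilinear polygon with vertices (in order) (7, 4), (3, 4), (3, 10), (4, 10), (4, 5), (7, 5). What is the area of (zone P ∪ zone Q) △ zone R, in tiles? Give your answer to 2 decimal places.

|zone P ∪ zone Q| = 24.8.
|(zone P ∪ zone Q) ∩ zone R| = 5.4667.
|(zone P ∪ zone Q) △ zone R| = 24.8 + 9 − 10.9333 = 22.87.

22.87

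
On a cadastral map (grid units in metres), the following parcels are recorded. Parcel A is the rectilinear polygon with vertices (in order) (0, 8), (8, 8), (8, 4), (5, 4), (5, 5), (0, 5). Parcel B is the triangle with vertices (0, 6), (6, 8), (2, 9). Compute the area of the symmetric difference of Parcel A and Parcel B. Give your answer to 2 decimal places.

|Parcel A| = 27, |Parcel B| = 7, |Parcel A∩Parcel B| = 4.6667.
|Parcel A △ Parcel B| = |Parcel A| + |Parcel B| − 2·|Parcel A∩Parcel B| = 27 + 7 − 9.3333 = 24.67.

24.67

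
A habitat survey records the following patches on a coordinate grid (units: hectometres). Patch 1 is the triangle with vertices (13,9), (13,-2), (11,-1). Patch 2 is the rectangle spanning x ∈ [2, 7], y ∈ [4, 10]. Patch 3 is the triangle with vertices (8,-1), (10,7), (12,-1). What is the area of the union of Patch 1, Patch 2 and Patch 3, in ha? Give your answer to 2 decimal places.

By inclusion–exclusion:
Individual areas: |Patch 1| = 11, |Patch 2| = 30, |Patch 3| = 16.
|Patch 1∩Patch 2| = 0.
|Patch 1∩Patch 3| = 1.1111.
|Patch 2∩Patch 3| = 0.
|Patch 1∩Patch 2∩Patch 3| = 0.
|Patch 1 ∪ Patch 2 ∪ Patch 3| = 57 − 1.1111 + 0 = 55.89.

55.89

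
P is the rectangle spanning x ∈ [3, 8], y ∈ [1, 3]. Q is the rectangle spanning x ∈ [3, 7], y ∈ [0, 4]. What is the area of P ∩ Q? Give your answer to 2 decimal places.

|P∩Q|: x∈[3,7], y∈[1,3] → 4·2 = 8.

8.00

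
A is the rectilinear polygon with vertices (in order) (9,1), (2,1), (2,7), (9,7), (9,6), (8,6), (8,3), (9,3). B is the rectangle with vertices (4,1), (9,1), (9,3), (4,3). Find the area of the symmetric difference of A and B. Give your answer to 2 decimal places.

|A| = 39, |B| = 10, |A∩B| = 10.
|A △ B| = |A| + |B| − 2·|A∩B| = 39 + 10 − 20 = 29.00.

29.00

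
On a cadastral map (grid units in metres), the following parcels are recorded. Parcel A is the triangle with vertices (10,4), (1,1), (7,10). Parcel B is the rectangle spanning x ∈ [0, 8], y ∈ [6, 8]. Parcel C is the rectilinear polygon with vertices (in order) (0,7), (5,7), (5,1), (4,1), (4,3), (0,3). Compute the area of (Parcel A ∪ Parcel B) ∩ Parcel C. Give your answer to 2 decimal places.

10.83

The region (Parcel A ∪ Parcel B) ∩ Parcel C is the polygon with vertices (4.333,6), (0,6), (0,7), (5,7), (5,2.333), (4,2), (4,3), (2.333,3).
By the shoelace formula its area is 10.83.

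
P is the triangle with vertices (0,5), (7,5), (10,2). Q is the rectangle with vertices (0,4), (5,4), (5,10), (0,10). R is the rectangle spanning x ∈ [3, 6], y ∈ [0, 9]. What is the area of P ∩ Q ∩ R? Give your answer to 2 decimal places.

1.98

The intersection is the polygon with vertices (5,4), (3.333,4), (3,4.1), (3,5), (5,5).
By the shoelace formula its area is 1.98.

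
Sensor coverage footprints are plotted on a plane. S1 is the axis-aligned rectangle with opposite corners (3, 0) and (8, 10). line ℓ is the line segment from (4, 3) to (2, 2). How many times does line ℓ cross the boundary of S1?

1

The segment meets the boundary at (3,2.5).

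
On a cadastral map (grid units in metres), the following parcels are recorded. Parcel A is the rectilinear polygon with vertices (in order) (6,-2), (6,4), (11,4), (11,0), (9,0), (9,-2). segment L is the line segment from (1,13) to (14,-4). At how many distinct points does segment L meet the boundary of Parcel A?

The segment meets the boundary at (10.941,0), (7.882,4).

2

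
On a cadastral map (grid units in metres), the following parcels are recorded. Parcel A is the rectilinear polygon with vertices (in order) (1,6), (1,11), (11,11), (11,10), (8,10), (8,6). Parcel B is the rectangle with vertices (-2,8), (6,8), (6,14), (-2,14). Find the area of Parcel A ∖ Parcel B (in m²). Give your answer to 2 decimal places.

23.00

|Parcel A| = 38, |Parcel A∩Parcel B| = 15.
|Parcel A ∖ Parcel B| = |Parcel A| − |Parcel A∩Parcel B| = 38 − 15 = 23.00.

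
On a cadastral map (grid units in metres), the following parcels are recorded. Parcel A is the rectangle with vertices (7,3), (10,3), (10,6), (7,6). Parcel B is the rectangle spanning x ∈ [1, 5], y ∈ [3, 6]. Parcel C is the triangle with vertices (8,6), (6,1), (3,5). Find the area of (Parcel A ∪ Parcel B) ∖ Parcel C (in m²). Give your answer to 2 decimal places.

16.95

|Parcel A ∪ Parcel B| = 21.
|(Parcel A ∪ Parcel B) ∩ Parcel C| = 4.05.
|(Parcel A ∪ Parcel B) ∖ Parcel C| = 21 − 4.05 = 16.95.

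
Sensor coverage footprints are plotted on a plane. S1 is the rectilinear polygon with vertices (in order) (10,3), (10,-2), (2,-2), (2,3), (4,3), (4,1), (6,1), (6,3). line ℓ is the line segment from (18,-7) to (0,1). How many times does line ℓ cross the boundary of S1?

2

The segment meets the boundary at (2,0.111), (6.75,-2).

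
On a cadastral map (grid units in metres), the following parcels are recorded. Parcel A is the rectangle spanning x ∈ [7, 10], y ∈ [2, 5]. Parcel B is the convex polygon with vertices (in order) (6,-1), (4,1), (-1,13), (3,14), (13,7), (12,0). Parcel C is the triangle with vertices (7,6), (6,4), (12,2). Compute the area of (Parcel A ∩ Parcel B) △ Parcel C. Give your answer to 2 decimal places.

7.45

|Parcel A ∩ Parcel B| = 9.
|(Parcel A ∩ Parcel B) ∩ Parcel C| = 4.275.
|(Parcel A ∩ Parcel B) △ Parcel C| = 9 + 7 − 8.55 = 7.45.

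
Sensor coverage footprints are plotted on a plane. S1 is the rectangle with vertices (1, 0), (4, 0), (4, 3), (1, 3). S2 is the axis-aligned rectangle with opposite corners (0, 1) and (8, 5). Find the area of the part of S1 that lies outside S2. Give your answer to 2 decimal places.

3.00

|S1∩S2|: x∈[1,4], y∈[1,3] → 3·2 = 6.
|S1| = 9.
|S1 ∖ S2| = |S1| − |S1∩S2| = 9 − 6 = 3.00.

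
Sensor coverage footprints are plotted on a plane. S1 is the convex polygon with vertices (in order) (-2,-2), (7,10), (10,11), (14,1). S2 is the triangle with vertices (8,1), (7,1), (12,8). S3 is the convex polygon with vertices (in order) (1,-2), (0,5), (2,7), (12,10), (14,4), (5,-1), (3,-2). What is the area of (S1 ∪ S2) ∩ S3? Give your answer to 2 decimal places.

|S1 ∪ S2| = 99.5422.
|(S1 ∪ S2) ∩ S3| = 78.37.

78.37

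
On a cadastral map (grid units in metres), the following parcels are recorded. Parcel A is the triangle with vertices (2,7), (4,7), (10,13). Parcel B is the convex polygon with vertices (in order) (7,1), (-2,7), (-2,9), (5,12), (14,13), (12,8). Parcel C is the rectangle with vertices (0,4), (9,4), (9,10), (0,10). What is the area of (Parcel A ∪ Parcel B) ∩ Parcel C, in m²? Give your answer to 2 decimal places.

51.89

The region (Parcel A ∪ Parcel B) ∩ Parcel C is the polygon with vertices (0,5.667), (0,9.857), (0.333,10), (9,10), (9,4), (2.5,4).
By the shoelace formula its area is 51.89.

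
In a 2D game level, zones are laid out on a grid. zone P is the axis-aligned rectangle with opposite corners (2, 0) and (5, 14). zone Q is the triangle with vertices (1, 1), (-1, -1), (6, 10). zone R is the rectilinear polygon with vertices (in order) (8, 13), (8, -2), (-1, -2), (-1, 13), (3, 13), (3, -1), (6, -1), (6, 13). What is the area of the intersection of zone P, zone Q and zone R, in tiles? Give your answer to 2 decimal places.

0.80

The intersection is the polygon with vertices (2,2.8), (2,3.714), (3,5.286), (3,4.6).
By the shoelace formula its area is 0.80.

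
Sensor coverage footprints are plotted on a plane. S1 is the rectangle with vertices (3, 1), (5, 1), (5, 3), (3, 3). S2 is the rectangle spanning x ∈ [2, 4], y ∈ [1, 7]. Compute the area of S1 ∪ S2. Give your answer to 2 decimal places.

14.00

By inclusion–exclusion:
Individual areas: |S1| = 4, |S2| = 12.
|S1∩S2|: x∈[3,4], y∈[1,3] → 1·2 = 2.
|S1 ∪ S2| = 16 − 2 = 14.00.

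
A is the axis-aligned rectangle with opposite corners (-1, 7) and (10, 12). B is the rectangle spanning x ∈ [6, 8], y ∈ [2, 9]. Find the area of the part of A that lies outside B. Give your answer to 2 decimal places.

51.00

|A∩B|: x∈[6,8], y∈[7,9] → 2·2 = 4.
|A| = 55.
|A ∖ B| = |A| − |A∩B| = 55 − 4 = 51.00.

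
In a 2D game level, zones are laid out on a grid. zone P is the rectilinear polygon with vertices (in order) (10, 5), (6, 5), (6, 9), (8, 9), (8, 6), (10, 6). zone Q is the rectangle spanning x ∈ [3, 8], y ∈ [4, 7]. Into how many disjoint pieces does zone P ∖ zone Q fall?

2

zone P ∖ zone Q splits into 2 disjoint pieces (area 2, area 4).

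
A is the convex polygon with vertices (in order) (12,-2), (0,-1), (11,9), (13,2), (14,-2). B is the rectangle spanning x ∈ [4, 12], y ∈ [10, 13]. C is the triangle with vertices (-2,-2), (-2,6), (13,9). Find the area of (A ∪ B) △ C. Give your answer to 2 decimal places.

148.52

|A ∪ B| = 101.
|(A ∪ B) ∩ C| = 6.2392.
|(A ∪ B) △ C| = 101 + 60 − 12.4783 = 148.52.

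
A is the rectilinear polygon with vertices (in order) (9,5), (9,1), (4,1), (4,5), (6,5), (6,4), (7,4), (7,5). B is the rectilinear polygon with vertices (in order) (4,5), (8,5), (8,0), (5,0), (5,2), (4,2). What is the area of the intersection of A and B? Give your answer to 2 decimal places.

14.00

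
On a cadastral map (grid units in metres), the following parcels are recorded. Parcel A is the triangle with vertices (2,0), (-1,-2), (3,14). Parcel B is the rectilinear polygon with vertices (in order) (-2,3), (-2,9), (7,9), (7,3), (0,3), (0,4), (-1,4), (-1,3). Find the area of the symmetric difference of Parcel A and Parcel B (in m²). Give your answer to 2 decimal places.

55.86

|Parcel A| = 20, |Parcel B| = 53, |Parcel A∩Parcel B| = 8.5714.
|Parcel A △ Parcel B| = |Parcel A| + |Parcel B| − 2·|Parcel A∩Parcel B| = 20 + 53 − 17.1429 = 55.86.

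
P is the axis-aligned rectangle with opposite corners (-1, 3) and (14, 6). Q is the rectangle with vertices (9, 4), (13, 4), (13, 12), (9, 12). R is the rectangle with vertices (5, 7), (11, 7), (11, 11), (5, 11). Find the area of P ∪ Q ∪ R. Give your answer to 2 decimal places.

85.00

By inclusion–exclusion:
Individual areas: |P| = 45, |Q| = 32, |R| = 24.
|P∩Q|: x∈[9,13], y∈[4,6] → 4·2 = 8.
|P∩R| = 0 (no overlap).
|Q∩R|: x∈[9,11], y∈[7,11] → 2·4 = 8.
|P∩Q∩R| = 0.
|P ∪ Q ∪ R| = 101 − 16 + 0 = 85.00.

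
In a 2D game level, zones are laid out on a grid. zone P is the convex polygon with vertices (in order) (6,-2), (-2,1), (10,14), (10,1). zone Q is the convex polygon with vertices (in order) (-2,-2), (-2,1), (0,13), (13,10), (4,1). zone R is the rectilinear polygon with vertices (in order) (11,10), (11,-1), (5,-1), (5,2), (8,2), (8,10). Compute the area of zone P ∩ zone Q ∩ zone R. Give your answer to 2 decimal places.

8.00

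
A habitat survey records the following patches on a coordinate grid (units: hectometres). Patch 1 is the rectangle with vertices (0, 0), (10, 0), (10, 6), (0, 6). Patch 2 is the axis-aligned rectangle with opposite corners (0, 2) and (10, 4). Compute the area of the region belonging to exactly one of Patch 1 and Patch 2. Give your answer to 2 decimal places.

|Patch 1∩Patch 2|: x∈[0,10], y∈[2,4] → 10·2 = 20.
|Patch 1 △ Patch 2| = |Patch 1| + |Patch 2| − 2·|Patch 1∩Patch 2| = 60 + 20 − 40 = 40.00.

40.00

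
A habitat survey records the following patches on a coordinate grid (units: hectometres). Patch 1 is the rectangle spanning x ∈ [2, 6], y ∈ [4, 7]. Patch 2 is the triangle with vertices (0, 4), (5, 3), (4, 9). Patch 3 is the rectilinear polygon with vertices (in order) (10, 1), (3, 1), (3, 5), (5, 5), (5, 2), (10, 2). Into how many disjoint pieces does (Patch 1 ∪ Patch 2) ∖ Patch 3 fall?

1

(Patch 1 ∪ Patch 2) ∖ Patch 3 is a single connected region.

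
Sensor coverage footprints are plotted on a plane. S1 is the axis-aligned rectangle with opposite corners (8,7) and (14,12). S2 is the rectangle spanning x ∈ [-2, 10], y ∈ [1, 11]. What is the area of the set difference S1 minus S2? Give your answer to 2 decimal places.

22.00

|S1∩S2|: x∈[8,10], y∈[7,11] → 2·4 = 8.
|S1| = 30.
|S1 ∖ S2| = |S1| − |S1∩S2| = 30 − 8 = 22.00.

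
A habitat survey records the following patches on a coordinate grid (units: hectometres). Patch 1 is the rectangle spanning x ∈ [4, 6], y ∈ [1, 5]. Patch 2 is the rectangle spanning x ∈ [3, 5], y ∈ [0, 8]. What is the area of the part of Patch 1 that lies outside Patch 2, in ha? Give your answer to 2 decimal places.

4.00

|Patch 1∩Patch 2|: x∈[4,5], y∈[1,5] → 1·4 = 4.
|Patch 1| = 8.
|Patch 1 ∖ Patch 2| = |Patch 1| − |Patch 1∩Patch 2| = 8 − 4 = 4.00.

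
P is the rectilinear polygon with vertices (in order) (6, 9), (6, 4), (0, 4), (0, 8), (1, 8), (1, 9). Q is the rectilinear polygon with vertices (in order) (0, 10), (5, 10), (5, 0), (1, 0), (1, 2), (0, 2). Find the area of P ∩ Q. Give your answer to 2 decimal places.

24.00

The intersection is the polygon with vertices (0,4), (0,8), (1,8), (1,9), (5,9), (5,4).
By the shoelace formula its area is 24.00.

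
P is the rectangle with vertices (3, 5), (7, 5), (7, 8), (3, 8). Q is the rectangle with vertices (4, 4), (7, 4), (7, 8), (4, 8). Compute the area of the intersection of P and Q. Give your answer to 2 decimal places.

9.00

|P∩Q|: x∈[4,7], y∈[5,8] → 3·3 = 9.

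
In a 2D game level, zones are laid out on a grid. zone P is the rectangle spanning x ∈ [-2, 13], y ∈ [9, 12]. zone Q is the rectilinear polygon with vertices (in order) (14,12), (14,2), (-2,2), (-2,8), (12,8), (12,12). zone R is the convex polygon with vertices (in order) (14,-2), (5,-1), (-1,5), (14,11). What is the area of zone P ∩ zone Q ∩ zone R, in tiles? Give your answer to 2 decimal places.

1.40

The intersection is the polygon with vertices (12,9), (12,10.2), (13,10.6), (13,9).
By the shoelace formula its area is 1.40.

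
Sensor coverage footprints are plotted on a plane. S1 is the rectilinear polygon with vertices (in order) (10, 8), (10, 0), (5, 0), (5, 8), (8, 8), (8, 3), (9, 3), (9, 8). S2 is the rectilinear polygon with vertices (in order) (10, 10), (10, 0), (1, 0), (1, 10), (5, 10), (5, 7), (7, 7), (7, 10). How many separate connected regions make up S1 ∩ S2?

1

S1 ∩ S2 is a single connected region.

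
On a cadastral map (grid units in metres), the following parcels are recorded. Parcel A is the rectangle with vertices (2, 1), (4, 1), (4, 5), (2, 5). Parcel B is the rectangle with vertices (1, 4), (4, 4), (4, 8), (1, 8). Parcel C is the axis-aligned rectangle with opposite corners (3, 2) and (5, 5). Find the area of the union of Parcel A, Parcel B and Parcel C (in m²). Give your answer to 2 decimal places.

By inclusion–exclusion:
Individual areas: |Parcel A| = 8, |Parcel B| = 12, |Parcel C| = 6.
|Parcel A∩Parcel B|: x∈[2,4], y∈[4,5] → 2·1 = 2.
|Parcel A∩Parcel C|: x∈[3,4], y∈[2,5] → 1·3 = 3.
|Parcel B∩Parcel C|: x∈[3,4], y∈[4,5] → 1·1 = 1.
|Parcel A∩Parcel B∩Parcel C| = 1.
|Parcel A ∪ Parcel B ∪ Parcel C| = 26 − 6 + 1 = 21.00.

21.00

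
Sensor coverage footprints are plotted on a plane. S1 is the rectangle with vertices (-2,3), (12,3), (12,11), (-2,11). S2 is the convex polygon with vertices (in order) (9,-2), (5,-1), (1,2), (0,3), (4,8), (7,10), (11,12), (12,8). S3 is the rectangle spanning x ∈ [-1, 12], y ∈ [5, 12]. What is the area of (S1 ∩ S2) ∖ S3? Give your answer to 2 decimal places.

20.00

|S1 ∩ S2| = 62.125.
|(S1 ∩ S2) ∩ S3| = 42.125.
|(S1 ∩ S2) ∖ S3| = 62.125 − 42.125 = 20.00.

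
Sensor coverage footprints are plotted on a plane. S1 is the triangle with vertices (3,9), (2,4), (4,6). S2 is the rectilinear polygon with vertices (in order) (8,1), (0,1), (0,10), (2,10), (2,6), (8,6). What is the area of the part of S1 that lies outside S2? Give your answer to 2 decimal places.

|S1| = 4, |S1∩S2| = 1.6.
|S1 ∖ S2| = |S1| − |S1∩S2| = 4 − 1.6 = 2.40.

2.40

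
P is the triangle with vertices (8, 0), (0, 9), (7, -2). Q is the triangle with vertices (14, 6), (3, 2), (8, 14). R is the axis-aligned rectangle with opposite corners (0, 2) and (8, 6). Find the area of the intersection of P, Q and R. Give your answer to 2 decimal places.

The intersection is the polygon with vertices (4.181,2.429), (3.575,3.381), (4.028,4.468), (5.435,2.885).
By the shoelace formula its area is 1.86.

1.86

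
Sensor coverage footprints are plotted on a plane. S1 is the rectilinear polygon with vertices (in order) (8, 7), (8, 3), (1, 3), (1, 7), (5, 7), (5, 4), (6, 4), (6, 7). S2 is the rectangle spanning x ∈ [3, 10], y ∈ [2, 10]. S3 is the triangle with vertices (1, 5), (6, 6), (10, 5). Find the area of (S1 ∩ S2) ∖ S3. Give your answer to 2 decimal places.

|S1 ∩ S2| = 17.
|(S1 ∩ S2) ∩ S3| = 2.7.
|(S1 ∩ S2) ∖ S3| = 17 − 2.7 = 14.30.

14.30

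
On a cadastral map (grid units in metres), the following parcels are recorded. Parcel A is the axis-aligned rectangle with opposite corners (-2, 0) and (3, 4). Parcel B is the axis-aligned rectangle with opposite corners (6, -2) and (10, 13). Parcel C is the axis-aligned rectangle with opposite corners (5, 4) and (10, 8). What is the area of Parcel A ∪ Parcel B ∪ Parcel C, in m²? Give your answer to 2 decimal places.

By inclusion–exclusion:
Individual areas: |Parcel A| = 20, |Parcel B| = 60, |Parcel C| = 20.
|Parcel A∩Parcel B| = 0 (no overlap).
|Parcel A∩Parcel C| = 0 (no overlap).
|Parcel B∩Parcel C|: x∈[6,10], y∈[4,8] → 4·4 = 16.
|Parcel A∩Parcel B∩Parcel C| = 0.
|Parcel A ∪ Parcel B ∪ Parcel C| = 100 − 16 + 0 = 84.00.

84.00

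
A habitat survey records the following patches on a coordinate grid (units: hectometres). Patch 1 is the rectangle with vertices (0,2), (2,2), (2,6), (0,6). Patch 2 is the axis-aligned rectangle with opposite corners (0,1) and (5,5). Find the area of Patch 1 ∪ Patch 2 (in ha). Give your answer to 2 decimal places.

By inclusion–exclusion:
Individual areas: |Patch 1| = 8, |Patch 2| = 20.
|Patch 1∩Patch 2|: x∈[0,2], y∈[2,5] → 2·3 = 6.
|Patch 1 ∪ Patch 2| = 28 − 6 = 22.00.

22.00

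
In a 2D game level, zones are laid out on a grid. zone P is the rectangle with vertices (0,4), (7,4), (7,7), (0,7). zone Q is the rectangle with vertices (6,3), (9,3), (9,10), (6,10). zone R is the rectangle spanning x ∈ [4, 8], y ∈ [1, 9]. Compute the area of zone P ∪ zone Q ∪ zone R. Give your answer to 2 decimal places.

By inclusion–exclusion:
Individual areas: |zone P| = 21, |zone Q| = 21, |zone R| = 32.
|zone P∩zone Q|: x∈[6,7], y∈[4,7] → 1·3 = 3.
|zone P∩zone R|: x∈[4,7], y∈[4,7] → 3·3 = 9.
|zone Q∩zone R|: x∈[6,8], y∈[3,9] → 2·6 = 12.
|zone P∩zone Q∩zone R| = 3.
|zone P ∪ zone Q ∪ zone R| = 74 − 24 + 3 = 53.00.

53.00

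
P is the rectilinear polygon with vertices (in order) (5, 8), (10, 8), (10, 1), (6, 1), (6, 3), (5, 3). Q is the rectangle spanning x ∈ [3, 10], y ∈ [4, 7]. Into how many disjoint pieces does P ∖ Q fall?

P ∖ Q splits into 2 disjoint pieces (area 5, area 13).

2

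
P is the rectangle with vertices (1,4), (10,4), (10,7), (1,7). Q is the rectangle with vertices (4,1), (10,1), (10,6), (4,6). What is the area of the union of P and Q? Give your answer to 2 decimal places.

45.00

By inclusion–exclusion:
Individual areas: |P| = 27, |Q| = 30.
|P∩Q|: x∈[4,10], y∈[4,6] → 6·2 = 12.
|P ∪ Q| = 57 − 12 = 45.00.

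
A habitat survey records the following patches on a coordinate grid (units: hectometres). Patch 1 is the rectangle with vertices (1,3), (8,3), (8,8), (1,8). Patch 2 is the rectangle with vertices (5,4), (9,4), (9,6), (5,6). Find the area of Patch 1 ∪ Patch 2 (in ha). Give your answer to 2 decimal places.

37.00

By inclusion–exclusion:
Individual areas: |Patch 1| = 35, |Patch 2| = 8.
|Patch 1∩Patch 2|: x∈[5,8], y∈[4,6] → 3·2 = 6.
|Patch 1 ∪ Patch 2| = 43 − 6 = 37.00.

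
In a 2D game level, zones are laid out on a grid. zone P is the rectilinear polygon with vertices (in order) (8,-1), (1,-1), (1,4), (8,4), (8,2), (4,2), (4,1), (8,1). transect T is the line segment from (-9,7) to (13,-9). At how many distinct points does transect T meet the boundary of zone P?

The segment meets the boundary at (2,-1), (1,-0.273).

2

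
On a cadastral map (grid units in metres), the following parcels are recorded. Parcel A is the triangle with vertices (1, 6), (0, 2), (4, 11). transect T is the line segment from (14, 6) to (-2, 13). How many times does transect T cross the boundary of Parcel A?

The segment meets the boundary at (3.703,10.505), (3.767,10.477).

2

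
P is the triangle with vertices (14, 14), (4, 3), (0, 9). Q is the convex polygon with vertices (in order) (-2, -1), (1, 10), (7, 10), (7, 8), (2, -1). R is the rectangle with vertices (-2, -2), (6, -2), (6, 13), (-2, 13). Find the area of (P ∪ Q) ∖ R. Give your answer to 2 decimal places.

|P ∪ Q| = 83.8005.
|(P ∪ Q) ∩ R| = 60.029.
|(P ∪ Q) ∖ R| = 83.8005 − 60.029 = 23.77.

23.77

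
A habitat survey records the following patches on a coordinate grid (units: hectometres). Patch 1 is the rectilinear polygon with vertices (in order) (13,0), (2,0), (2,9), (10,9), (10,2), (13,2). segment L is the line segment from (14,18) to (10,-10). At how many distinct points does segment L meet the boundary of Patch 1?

2

The segment meets the boundary at (11.429,0), (11.714,2).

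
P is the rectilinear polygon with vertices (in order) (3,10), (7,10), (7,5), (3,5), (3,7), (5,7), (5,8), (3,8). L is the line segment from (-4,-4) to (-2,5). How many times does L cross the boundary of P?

0

The segment lies entirely outside P and never meets its boundary.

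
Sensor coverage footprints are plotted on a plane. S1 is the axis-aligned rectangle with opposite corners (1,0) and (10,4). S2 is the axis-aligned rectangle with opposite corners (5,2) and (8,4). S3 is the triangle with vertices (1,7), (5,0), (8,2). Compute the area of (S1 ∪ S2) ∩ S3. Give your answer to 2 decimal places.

The region (S1 ∪ S2) ∩ S3 is the polygon with vertices (5,4), (5.2,4), (8,2), (5,0), (2.714,4).
By the shoelace formula its area is 10.77.

10.77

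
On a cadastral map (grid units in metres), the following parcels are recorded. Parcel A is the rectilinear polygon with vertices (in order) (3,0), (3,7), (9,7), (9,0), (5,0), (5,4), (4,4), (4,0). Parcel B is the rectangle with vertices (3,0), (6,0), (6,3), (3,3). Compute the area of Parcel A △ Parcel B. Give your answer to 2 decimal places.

35.00

|Parcel A| = 38, |Parcel B| = 9, |Parcel A∩Parcel B| = 6.
|Parcel A △ Parcel B| = |Parcel A| + |Parcel B| − 2·|Parcel A∩Parcel B| = 38 + 9 − 12 = 35.00.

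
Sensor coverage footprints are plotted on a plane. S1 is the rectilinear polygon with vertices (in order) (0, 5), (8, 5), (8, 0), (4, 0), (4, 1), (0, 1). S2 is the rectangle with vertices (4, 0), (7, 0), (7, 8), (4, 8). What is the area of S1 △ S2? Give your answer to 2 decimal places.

30.00

|S1| = 36, |S2| = 24, |S1∩S2| = 15.
|S1 △ S2| = |S1| + |S2| − 2·|S1∩S2| = 36 + 24 − 30 = 30.00.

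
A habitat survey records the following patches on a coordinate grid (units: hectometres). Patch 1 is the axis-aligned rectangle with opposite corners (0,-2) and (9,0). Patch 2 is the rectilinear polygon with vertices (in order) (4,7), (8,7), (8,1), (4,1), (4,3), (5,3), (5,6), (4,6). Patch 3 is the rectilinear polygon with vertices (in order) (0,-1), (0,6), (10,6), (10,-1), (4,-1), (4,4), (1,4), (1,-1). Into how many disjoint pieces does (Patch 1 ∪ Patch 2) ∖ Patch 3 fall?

2

(Patch 1 ∪ Patch 2) ∖ Patch 3 splits into 2 disjoint pieces (area 12, area 4).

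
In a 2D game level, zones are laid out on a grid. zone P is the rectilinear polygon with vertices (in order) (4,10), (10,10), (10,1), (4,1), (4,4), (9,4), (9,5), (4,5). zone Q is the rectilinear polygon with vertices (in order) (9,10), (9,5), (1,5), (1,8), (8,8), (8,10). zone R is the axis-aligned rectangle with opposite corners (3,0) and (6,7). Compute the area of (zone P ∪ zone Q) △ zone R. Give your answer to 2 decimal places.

|zone P ∪ zone Q| = 58.
|(zone P ∪ zone Q) ∩ zone R| = 12.
|(zone P ∪ zone Q) △ zone R| = 58 + 21 − 24 = 55.00.

55.00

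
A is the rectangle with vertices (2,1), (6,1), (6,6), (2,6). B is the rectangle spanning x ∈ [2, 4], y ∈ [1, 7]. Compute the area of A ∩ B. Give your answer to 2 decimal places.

10.00

|A∩B|: x∈[2,4], y∈[1,6] → 2·5 = 10.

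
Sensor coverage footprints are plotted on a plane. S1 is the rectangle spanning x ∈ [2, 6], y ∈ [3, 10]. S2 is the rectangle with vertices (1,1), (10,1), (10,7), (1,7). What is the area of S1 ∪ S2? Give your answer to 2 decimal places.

By inclusion–exclusion:
Individual areas: |S1| = 28, |S2| = 54.
|S1∩S2|: x∈[2,6], y∈[3,7] → 4·4 = 16.
|S1 ∪ S2| = 82 − 16 = 66.00.

66.00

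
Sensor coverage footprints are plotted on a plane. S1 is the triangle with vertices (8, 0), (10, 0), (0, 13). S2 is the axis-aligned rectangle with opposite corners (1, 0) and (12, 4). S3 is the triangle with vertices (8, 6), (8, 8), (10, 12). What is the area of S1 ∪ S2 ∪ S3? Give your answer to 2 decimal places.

By inclusion–exclusion:
Individual areas: |S1| = 13, |S2| = 44, |S3| = 2.
|S1∩S2| = 6.7692.
|S1∩S3| = 0.
|S2∩S3| = 0.
|S1∩S2∩S3| = 0.
|S1 ∪ S2 ∪ S3| = 59 − 6.7692 + 0 = 52.23.

52.23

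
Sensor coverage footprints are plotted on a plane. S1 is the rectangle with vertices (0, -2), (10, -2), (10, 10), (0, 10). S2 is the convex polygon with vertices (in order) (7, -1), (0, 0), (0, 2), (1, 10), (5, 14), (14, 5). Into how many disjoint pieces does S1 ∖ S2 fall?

S1 ∖ S2 splits into 3 disjoint pieces (area 17.3571, area 0.5, area 4).

3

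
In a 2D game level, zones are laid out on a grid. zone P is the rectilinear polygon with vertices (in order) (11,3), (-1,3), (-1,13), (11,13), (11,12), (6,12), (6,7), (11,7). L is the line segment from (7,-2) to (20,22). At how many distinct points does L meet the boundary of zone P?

The segment meets the boundary at (9.708,3), (11,5.385).

2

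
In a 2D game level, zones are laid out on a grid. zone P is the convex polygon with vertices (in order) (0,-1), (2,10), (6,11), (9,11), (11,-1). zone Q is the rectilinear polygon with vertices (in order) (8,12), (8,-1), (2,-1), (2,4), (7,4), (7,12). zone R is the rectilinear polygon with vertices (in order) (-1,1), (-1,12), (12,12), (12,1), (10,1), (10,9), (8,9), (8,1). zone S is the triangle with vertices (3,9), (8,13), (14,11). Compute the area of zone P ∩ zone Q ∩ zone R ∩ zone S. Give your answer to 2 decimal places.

1.18

The intersection is the polygon with vertices (7,11), (8,11), (8,9.909), (7,9.727).
By the shoelace formula its area is 1.18.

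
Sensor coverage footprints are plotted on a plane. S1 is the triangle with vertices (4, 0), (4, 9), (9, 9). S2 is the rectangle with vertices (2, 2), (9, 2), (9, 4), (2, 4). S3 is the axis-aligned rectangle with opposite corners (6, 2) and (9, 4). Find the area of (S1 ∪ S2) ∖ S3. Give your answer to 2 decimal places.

27.17

|S1 ∪ S2| = 33.1667.
|(S1 ∪ S2) ∩ S3| = 6.
|(S1 ∪ S2) ∖ S3| = 33.1667 − 6 = 27.17.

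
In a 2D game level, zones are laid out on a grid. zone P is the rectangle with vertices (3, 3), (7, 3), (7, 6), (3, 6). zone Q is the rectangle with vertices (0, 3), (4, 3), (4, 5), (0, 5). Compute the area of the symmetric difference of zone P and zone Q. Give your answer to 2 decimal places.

|zone P∩zone Q|: x∈[3,4], y∈[3,5] → 1·2 = 2.
|zone P △ zone Q| = |zone P| + |zone Q| − 2·|zone P∩zone Q| = 12 + 8 − 4 = 16.00.

16.00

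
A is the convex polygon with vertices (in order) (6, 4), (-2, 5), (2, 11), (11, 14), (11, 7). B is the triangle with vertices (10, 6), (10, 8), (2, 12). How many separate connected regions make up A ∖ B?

A ∖ B splits into 2 disjoint pieces (area 46.7977, area 26.4).

2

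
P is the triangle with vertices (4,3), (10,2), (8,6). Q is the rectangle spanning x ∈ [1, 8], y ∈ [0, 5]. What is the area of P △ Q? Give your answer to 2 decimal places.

32.67

|P| = 11, |Q| = 35, |P∩Q| = 6.6667.
|P △ Q| = |P| + |Q| − 2·|P∩Q| = 11 + 35 − 13.3333 = 32.67.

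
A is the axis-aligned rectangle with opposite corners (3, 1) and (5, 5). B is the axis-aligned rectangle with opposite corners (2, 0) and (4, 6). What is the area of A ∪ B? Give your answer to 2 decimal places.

By inclusion–exclusion:
Individual areas: |A| = 8, |B| = 12.
|A∩B|: x∈[3,4], y∈[1,5] → 1·4 = 4.
|A ∪ B| = 20 − 4 = 16.00.

16.00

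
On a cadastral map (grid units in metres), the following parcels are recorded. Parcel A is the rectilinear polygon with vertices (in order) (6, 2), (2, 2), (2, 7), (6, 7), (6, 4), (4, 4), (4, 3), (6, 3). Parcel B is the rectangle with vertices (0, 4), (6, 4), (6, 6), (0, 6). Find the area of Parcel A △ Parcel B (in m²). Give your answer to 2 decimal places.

14.00

|Parcel A| = 18, |Parcel B| = 12, |Parcel A∩Parcel B| = 8.
|Parcel A △ Parcel B| = |Parcel A| + |Parcel B| − 2·|Parcel A∩Parcel B| = 18 + 12 − 16 = 14.00.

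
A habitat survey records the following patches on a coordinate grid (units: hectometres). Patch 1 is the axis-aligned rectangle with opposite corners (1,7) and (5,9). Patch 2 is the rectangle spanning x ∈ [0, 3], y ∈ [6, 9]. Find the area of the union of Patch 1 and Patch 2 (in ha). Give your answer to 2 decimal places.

13.00

By inclusion–exclusion:
Individual areas: |Patch 1| = 8, |Patch 2| = 9.
|Patch 1∩Patch 2|: x∈[1,3], y∈[7,9] → 2·2 = 4.
|Patch 1 ∪ Patch 2| = 17 − 4 = 13.00.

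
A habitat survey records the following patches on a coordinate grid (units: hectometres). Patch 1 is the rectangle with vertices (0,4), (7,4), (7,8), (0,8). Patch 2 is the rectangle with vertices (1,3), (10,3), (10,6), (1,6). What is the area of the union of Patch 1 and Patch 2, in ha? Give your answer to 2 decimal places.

By inclusion–exclusion:
Individual areas: |Patch 1| = 28, |Patch 2| = 27.
|Patch 1∩Patch 2|: x∈[1,7], y∈[4,6] → 6·2 = 12.
|Patch 1 ∪ Patch 2| = 55 − 12 = 43.00.

43.00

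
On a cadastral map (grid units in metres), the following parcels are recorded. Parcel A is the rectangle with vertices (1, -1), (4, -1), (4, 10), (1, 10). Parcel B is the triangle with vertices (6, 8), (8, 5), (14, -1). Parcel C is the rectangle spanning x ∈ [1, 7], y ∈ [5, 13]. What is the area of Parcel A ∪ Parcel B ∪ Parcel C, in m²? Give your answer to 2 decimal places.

68.81

By inclusion–exclusion:
Individual areas: |Parcel A| = 33, |Parcel B| = 3, |Parcel C| = 48.
|Parcel A∩Parcel B| = 0.
|Parcel A∩Parcel C|: x∈[1,4], y∈[5,10] → 3·5 = 15.
|Parcel B∩Parcel C| = 0.1875.
|Parcel A∩Parcel B∩Parcel C| = 0.
|Parcel A ∪ Parcel B ∪ Parcel C| = 84 − 15.1875 + 0 = 68.81.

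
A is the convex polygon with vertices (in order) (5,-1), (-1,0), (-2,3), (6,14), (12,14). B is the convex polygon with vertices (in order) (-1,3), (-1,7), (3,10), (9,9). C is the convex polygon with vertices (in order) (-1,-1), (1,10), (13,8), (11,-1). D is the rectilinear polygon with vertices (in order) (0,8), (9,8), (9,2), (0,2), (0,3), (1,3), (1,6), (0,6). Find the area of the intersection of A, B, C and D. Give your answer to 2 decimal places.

The intersection is the polygon with vertices (0.303,6.167), (1.636,8), (7.333,8), (1,4.2), (1,6), (0.273,6).
By the shoelace formula its area is 12.21.

12.21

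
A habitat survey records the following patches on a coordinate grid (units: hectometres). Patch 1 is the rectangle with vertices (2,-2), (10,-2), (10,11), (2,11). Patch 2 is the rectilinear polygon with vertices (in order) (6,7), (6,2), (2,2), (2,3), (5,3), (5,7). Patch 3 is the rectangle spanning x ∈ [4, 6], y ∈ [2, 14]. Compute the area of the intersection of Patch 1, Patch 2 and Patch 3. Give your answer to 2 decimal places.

6.00

The intersection is the polygon with vertices (5,3), (5,7), (6,7), (6,2), (4,2), (4,3).
By the shoelace formula its area is 6.00.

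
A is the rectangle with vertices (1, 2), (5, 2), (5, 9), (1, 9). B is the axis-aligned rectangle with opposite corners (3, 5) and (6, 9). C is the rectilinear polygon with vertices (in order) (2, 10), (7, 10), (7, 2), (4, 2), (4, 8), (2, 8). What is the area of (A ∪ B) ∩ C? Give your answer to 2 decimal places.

|A ∪ B| = 32.
|(A ∪ B) ∩ C| = 13.00.

13.00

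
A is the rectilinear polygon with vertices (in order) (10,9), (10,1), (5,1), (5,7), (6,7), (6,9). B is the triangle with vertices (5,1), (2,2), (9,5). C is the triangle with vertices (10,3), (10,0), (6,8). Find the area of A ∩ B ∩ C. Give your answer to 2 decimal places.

0.31

The intersection is the polygon with vertices (8.553,4.809), (8.667,4.667), (8,4), (7.765,4.471).
By the shoelace formula its area is 0.31.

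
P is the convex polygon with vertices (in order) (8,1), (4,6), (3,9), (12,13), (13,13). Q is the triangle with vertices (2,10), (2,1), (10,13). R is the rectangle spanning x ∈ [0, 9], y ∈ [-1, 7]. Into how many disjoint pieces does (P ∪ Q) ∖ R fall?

1

(P ∪ Q) ∖ R is a single connected region.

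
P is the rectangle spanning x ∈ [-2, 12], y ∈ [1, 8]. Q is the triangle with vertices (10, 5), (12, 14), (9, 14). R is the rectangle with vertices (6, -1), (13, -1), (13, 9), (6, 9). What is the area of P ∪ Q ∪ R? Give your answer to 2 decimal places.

136.83

By inclusion–exclusion:
Individual areas: |P| = 98, |Q| = 13.5, |R| = 70.
|P∩Q| = 1.5.
|P∩R|: x∈[6,12], y∈[1,8] → 6·7 = 42.
|Q∩R| = 2.6667.
|P∩Q∩R| = 1.5.
|P ∪ Q ∪ R| = 181.5 − 46.1667 + 1.5 = 136.83.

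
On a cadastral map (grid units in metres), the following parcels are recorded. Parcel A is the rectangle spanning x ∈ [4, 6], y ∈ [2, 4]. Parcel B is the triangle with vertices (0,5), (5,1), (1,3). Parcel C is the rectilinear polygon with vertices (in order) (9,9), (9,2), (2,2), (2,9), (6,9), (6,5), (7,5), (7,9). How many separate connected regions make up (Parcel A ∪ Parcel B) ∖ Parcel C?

2

(Parcel A ∪ Parcel B) ∖ Parcel C splits into 2 disjoint pieces (area 0.375, area 1.65).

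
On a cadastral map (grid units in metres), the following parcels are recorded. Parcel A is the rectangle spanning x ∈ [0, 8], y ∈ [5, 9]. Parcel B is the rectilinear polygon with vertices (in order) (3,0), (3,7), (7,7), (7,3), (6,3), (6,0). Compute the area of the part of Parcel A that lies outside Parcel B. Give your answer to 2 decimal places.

|Parcel A| = 32, |Parcel A∩Parcel B| = 8.
|Parcel A ∖ Parcel B| = |Parcel A| − |Parcel A∩Parcel B| = 32 − 8 = 24.00.

24.00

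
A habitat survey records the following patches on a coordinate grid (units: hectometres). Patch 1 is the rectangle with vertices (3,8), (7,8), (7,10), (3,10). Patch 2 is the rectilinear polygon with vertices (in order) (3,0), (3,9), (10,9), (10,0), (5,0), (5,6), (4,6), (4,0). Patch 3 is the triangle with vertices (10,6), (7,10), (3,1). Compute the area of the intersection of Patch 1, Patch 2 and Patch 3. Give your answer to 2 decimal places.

0.67

The intersection is the polygon with vertices (6.111,8), (6.556,9), (7,9), (7,8).
By the shoelace formula its area is 0.67.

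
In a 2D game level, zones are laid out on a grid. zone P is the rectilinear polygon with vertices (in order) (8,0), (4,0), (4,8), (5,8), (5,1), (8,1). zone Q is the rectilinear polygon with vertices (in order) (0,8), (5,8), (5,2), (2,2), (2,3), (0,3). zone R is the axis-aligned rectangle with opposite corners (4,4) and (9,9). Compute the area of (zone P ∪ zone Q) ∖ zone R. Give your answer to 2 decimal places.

29.00

|zone P ∪ zone Q| = 33.
|(zone P ∪ zone Q) ∩ zone R| = 4.
|(zone P ∪ zone Q) ∖ zone R| = 33 − 4 = 29.00.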